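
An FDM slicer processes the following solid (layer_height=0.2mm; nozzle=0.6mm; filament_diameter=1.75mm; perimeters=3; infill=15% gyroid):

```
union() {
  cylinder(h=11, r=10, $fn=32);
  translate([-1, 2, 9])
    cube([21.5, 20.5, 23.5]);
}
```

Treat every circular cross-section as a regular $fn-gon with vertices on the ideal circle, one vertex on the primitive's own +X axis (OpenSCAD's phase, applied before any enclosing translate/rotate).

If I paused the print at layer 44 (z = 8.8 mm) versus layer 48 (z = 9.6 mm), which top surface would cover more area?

Layer 44 (z = 8.8): the cylinder: section is a regular 32-gon, circumradius r=10 (area = (32/2)·10.000²·sin(360°/32) = 312.14 mm²); the cube at (-1, 2) is not intersected at this z (z outside [9, 32.5]); Combining (union): only the r=10 cylinder is present, so the union is just that shape — area = 312.14 mm². So its area = 312.14 mm². Layer 48 (z = 9.6): the cylinder: section is a regular 32-gon, circumradius r=10 (area = (32/2)·10.000²·sin(360°/32) = 312.14 mm²); the 21.5×20.5 cube at (-1, 2) contributes its full rectangle (area 440.75 mm²); Combining (union): the regions partially overlap — summed areas 752.89 mm² minus the doubly-counted overlap 66.18 mm² gives 686.71 mm² — area = 686.71 mm². So its area = 686.71 mm². Layer 48 is larger (686.71 vs 312.14 mm²).

layer 48 (z = 9.6 mm)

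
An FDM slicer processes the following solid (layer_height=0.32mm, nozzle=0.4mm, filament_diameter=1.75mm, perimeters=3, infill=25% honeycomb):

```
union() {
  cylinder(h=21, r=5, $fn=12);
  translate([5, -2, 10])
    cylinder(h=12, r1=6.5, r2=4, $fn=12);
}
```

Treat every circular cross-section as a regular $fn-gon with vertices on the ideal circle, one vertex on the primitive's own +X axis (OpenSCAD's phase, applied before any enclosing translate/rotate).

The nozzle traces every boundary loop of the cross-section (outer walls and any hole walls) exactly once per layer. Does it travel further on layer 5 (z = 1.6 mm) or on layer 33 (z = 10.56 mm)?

layer 33 (z = 10.56 mm)

Layer 5 (z = 1.6): the r=5 cylinder contributes a regular 12-gon of circumradius 5 (perimeter = 2·12·5.000·sin(180°/12) = 31.06 mm); the cone at (5, -2) does not reach this height (z outside [10, 22]); Combining (union): only the r=5 cylinder is present, so the union is just that shape — boundary = 31.06 mm. So its perimeter = 31.06 mm. Layer 33 (z = 10.56): the r=5 cylinder gives a regular 12-gon of circumradius 5 (constant along its height) (perimeter = 2·12·5.000·sin(180°/12) = 31.06 mm); the cone at (5, -2) (r1=6.5→r2=4) has section circumradius 6.383 here — a regular 12-gon (perimeter = 2·12·6.383·sin(180°/12) = 39.65 mm); Merging all regions: the regions partially overlap (shared area 39.02 mm²), so the edge portions inside another operand are dropped and the merged outline is re-measured after clipping — boundary = 47.05 mm. So its perimeter = 47.05 mm. Layer 33 is larger (47.05 vs 31.06 mm).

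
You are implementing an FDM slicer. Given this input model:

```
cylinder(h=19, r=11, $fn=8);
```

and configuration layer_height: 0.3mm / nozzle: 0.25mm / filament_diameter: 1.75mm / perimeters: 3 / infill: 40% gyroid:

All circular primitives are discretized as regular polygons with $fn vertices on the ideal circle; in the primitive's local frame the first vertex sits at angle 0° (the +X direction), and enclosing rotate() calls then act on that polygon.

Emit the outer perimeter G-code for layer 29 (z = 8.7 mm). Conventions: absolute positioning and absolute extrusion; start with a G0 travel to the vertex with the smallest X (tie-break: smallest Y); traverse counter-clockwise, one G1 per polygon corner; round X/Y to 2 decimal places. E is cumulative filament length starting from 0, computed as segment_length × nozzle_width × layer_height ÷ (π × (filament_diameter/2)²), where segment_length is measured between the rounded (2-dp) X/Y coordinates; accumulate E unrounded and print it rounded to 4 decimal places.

At z = 8.7 mm: the cylinder: section is a regular 8-gon, circumradius r=11. The outline is a single polygon with 8 vertices. Extrusion per mm of travel: 0.25 × 0.3 / (π × 0.875²) = 0.031181. Accumulating E over each segment gives final E = 2.1004.

G0 X-11.00 Y0.00 Z8.70
G1 X-7.78 Y-7.78 E0.2625
G1 X0.00 Y-11.00 E0.5251
G1 X7.78 Y-7.78 E0.7876
G1 X11.00 Y0.00 E1.0502
G1 X7.78 Y7.78 E1.3127
G1 X0.00 Y11.00 E1.5753
G1 X-7.78 Y7.78 E1.8378
G1 X-11.00 Y0.00 E2.1004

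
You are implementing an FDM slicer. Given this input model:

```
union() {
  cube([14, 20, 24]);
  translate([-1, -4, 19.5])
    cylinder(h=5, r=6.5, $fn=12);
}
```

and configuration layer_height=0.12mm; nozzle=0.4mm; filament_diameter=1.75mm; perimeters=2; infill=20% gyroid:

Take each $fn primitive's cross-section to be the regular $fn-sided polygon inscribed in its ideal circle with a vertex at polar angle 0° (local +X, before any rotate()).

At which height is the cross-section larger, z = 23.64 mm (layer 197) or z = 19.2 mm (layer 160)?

layer 197 (z = 23.64 mm)

Layer 197 (z = 23.64): the cube is present — its section is the full 14×20 rectangle (area 280.00 mm²); the cylinder at (-1, -4): section is a regular 12-gon, circumradius r=6.5 (area = (12/2)·6.500²·sin(360°/12) = 126.75 mm²); Merging all regions: the regions partially overlap — summed areas 406.75 mm² minus the doubly-counted overlap 5.67 mm² gives 401.08 mm² — area = 401.08 mm². So its area = 401.08 mm². Layer 160 (z = 19.2): the cube is present — its section is the full 14×20 rectangle (area 280.00 mm²); the cylinder at (-1, -4) is absent (z outside [19.5, 24.5]); Combining (union): only the 14×20 cube is present, so the union is just that shape — area = 280.00 mm². So its area = 280.00 mm². Layer 197 is larger (401.08 vs 280.00 mm²).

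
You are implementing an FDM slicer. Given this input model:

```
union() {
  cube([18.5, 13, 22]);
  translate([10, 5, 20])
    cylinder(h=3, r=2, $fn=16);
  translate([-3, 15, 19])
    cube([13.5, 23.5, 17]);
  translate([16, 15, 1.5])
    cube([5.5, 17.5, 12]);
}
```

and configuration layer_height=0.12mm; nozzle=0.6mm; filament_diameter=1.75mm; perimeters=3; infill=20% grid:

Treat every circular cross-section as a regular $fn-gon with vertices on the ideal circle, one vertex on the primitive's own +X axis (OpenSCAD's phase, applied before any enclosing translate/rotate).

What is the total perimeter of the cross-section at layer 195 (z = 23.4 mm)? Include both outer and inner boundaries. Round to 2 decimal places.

At z = 23.4 mm: the cube is absent (z outside [0, 22]); the cylinder at (10, 5) is not intersected at this z (z outside [20, 23]); the cube at (-3, 15) is present — its section is the full 13.5×23.5 rectangle (perimeter 74.00 mm); the cube at (16, 15) is absent (z outside [1.5, 13.5]); Merging all regions: only the 13.5×23.5 cube at (-3, 15) is present, so the union is just that shape — boundary = 74.00 mm. Overall, the cross-section is a single solid region. Total boundary length (outer) = 74.00 mm.

74.00 mm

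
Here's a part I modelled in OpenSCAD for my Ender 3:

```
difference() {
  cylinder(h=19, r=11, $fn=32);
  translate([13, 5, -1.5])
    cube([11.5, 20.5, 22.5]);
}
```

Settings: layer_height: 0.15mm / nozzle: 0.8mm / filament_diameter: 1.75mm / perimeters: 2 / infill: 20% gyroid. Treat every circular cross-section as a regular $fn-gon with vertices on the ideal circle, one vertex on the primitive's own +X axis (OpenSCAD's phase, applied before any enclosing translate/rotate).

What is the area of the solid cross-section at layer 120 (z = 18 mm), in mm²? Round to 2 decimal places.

377.69 mm²

At z = 18 mm: the r=11 cylinder gives a regular 32-gon of circumradius 11 (constant along its height) (area = (32/2)·11.000²·sin(360°/32) = 377.69 mm²); the cube at (13, 5) (footprint 11.5×20.5) is included at this height (area 235.75 mm²); Subtracting the remaining from the first: starting from the r=11 cylinder (377.69 mm²), the 11.5×20.5 cube at (13, 5) misses the remaining region (no effect) — area = 377.69 mm². Overall, the cross-section is a single solid region. Net area = 377.69 mm².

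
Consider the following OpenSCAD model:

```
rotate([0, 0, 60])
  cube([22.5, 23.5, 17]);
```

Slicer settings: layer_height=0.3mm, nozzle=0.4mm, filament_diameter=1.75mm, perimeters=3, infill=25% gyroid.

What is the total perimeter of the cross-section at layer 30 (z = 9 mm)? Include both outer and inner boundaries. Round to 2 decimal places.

At z = 9 mm: the cube (footprint 22.5×23.5) is included at this height (perimeter 92.00 mm); (rotated 60° about Z; rotation is an isometry so areas/perimeters/island counts are preserved). Overall, the cross-section is a single solid region. Total boundary length (outer) = 92.00 mm.

92.00 mm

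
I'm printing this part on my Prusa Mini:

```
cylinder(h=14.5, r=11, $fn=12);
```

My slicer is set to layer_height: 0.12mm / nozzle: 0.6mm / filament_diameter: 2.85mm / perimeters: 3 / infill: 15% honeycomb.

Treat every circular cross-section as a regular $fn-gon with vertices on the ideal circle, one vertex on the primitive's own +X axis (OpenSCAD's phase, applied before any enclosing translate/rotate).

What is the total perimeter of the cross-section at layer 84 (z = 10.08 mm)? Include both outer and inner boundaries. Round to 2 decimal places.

68.33 mm

At z = 10.08 mm: the r=11 cylinder gives a regular 12-gon of circumradius 11 (constant along its height) (perimeter = 2·12·11.000·sin(180°/12) = 68.33 mm). Overall, the cross-section is a single solid region. Total boundary length (outer) = 68.33 mm.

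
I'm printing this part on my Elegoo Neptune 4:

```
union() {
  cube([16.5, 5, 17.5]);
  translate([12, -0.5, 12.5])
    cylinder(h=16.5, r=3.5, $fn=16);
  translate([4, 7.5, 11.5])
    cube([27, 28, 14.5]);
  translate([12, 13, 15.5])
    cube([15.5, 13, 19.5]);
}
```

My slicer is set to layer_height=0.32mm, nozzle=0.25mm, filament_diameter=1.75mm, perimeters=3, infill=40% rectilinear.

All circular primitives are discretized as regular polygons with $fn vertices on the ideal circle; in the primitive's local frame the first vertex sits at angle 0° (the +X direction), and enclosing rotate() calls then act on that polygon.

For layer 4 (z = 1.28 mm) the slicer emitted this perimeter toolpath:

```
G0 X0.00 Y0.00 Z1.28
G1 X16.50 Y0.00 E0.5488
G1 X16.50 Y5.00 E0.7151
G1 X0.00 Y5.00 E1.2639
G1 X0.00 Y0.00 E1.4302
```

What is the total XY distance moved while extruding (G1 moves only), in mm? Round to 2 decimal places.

Sum the Euclidean lengths of each G1 segment: total = 43.00 mm.

43.00 mm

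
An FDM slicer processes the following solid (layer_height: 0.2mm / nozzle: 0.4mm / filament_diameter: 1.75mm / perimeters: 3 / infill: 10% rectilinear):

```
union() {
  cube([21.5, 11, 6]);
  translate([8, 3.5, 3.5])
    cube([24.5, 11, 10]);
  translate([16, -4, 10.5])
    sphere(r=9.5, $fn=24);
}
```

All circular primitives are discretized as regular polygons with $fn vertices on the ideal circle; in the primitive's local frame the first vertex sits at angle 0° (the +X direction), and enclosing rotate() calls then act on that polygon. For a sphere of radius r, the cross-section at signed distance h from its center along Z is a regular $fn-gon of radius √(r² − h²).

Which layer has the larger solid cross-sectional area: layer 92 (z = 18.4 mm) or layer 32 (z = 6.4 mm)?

layer 32 (z = 6.4 mm)

Layer 92 (z = 18.4): the cube does not reach this height (z outside [0, 6]); the cube at (8, 3.5) does not reach this height (z outside [3.5, 13.5]); the sphere at (16, -4): section is a regular 24-gon, circumradius = √(r²−h²) = √(9.5²−7.9²) = 5.276 (area = (24/2)·5.276²·sin(360°/24) = 86.47 mm²); Taking the union: only the r=9.5 sphere at (16, -4) is present, so the union is just that shape — area = 86.47 mm². So its area = 86.47 mm². Layer 32 (z = 6.4): the cube is absent (z outside [0, 6]); the 24.5×11 cube at (8, 3.5) contributes its full rectangle (area 269.50 mm²); the sphere at (16, -4): section is a regular 24-gon, circumradius = √(r²−h²) = √(9.5²−4.1²) = 8.570 (area = (24/2)·8.570²·sin(360°/24) = 228.09 mm²); Merging all regions: the regions partially overlap — summed areas 497.59 mm² minus the doubly-counted overlap 5.56 mm² gives 492.03 mm² — area = 492.03 mm². So its area = 492.03 mm². Layer 32 is larger (492.03 vs 86.47 mm²).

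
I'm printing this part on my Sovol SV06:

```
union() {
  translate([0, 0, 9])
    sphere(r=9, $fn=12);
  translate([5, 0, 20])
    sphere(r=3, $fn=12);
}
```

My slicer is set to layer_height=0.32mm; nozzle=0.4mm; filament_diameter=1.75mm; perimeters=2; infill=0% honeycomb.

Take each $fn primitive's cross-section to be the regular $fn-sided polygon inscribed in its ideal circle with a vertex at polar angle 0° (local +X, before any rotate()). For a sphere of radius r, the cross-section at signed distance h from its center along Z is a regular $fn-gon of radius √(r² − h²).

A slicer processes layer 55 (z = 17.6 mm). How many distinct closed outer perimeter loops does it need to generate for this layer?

2

At z = 17.6 mm: the r=9 sphere slices to a regular 12-gon of circumradius 2.653 (√(r²−h²) with h=8.6 from center); the r=3 sphere at (5, 0) contributes a regular 12-gon of circumradius √(3²−2.4²) = 1.800; Combining (union): the 2 present regions are separate (no shared area or edge), so areas and boundary lengths simply add and each stays a separate island — 2 connected regions. The result has 2 disconnected regions.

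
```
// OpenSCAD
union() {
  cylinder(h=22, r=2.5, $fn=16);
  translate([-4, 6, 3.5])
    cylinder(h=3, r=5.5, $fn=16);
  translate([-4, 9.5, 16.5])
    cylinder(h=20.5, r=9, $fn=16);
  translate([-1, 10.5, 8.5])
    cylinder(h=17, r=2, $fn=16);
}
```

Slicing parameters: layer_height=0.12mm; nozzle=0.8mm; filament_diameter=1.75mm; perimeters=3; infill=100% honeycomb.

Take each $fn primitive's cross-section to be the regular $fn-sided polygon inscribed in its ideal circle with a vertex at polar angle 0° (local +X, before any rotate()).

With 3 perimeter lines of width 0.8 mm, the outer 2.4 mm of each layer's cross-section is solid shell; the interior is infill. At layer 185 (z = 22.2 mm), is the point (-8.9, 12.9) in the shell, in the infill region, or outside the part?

At z = 22.2 mm: the cylinder does not reach this height (z outside [0, 22]); the cylinder at (-4, 6) is absent (z outside [3.5, 6.5]); the r=9 cylinder at (-4, 9.5) contributes a regular 16-gon of circumradius 9; the r=2 cylinder at (-1, 10.5) gives a regular 16-gon of circumradius 2 (constant along its height); Taking the union: the r=2 cylinder at (-1, 10.5) lies entirely inside the r=9 cylinder at (-4, 9.5), so the union is just the r=9 cylinder at (-4, 9.5) — 1 connected region. Overall, the cross-section is a single solid region. The nearest boundary edge runs (-12.31, 12.94)→(-10.36, 15.86); distance from the point to it = 2.86 mm. The point is inside the cross-section and 2.86 mm from the nearest boundary — more than the 2.4 mm shell width (3 × 0.8), so it's in the infill interior.

infill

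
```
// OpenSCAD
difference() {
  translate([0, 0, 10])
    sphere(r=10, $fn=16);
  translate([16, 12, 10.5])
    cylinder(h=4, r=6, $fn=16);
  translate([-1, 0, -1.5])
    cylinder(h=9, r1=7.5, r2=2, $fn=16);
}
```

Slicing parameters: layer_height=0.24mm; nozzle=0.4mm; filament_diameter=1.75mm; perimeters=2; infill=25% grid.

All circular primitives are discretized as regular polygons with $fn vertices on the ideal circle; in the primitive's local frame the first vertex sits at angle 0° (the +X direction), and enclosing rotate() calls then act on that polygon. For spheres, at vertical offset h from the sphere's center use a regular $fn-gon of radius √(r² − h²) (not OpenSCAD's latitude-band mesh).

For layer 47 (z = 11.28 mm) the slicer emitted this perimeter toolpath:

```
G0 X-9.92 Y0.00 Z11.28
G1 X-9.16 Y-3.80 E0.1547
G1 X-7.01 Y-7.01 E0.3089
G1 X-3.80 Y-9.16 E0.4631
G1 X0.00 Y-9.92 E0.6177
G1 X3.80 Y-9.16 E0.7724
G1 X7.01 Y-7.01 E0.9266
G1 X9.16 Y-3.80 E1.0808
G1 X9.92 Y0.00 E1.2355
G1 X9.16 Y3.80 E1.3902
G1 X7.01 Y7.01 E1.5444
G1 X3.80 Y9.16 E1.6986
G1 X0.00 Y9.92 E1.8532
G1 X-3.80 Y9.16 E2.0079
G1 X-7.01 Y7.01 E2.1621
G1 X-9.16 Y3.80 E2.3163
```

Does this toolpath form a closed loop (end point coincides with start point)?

Start point (G0): (-9.92, 0.00). End point (last G1): the path does not return to the start — open.

no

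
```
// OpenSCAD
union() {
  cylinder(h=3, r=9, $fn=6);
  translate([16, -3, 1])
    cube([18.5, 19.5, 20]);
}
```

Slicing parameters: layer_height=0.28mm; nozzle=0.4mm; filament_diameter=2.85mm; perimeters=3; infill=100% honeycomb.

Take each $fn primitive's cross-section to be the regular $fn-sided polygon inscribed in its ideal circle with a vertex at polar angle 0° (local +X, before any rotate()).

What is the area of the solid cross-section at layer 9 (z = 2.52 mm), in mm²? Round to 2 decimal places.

At z = 2.52 mm: the cylinder: section is a regular 6-gon, circumradius r=9 (area = (6/2)·9.000²·sin(360°/6) = 210.44 mm²); the 18.5×19.5 cube at (16, -3) contributes its full rectangle (area 360.75 mm²); Merging all regions: the 2 present regions are separate (no shared area or edge), so areas and boundary lengths simply add and each stays a separate island — area = 571.19 mm². Overall, the cross-section has 2 separate islands. Net area = 571.19 mm².

571.19 mm²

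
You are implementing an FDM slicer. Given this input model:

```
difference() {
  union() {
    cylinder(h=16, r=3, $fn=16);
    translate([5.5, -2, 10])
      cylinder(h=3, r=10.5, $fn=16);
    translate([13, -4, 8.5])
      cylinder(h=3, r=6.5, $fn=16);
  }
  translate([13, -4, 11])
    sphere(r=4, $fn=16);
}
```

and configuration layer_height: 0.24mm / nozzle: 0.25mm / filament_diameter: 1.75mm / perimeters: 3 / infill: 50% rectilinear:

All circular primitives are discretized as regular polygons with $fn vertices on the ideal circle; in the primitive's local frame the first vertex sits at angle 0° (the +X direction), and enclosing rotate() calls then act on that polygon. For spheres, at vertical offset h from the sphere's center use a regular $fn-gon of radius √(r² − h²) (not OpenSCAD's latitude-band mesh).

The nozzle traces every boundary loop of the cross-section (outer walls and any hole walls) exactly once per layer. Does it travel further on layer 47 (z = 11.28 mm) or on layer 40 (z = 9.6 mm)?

Layer 47 (z = 11.28): the cylinder: section is a regular 16-gon, circumradius r=3 (perimeter = 2·16·3.000·sin(180°/16) = 18.73 mm); the r=10.5 cylinder at (5.5, -2) gives a regular 16-gon of circumradius 10.5 (constant along its height) (perimeter = 2·16·10.500·sin(180°/16) = 65.55 mm); the r=6.5 cylinder at (13, -4) gives a regular 16-gon of circumradius 6.5 (constant along its height) (perimeter = 2·16·6.500·sin(180°/16) = 40.58 mm); Taking the union: the regions partially overlap (shared area 116.59 mm²), so the edge portions inside another operand are dropped and the merged outline is re-measured after clipping — boundary = 71.13 mm; the r=4 sphere at (13, -4) slices to a regular 16-gon of circumradius 3.990 (√(r²−h²) with h=0.28 from center) (perimeter = 2·16·3.990·sin(180°/16) = 24.91 mm); Subtracting the remaining from the first: starting from that combined region, the r=4 sphere at (13, -4) lies wholly inside it (removes its full 48.74 mm² and its 24.91 mm outline becomes a hole wall) — boundary (outer + 1 inner loop) = 96.04 mm. So its perimeter = 96.04 mm. Layer 40 (z = 9.6): the r=3 cylinder contributes a regular 16-gon of circumradius 3 (perimeter = 2·16·3.000·sin(180°/16) = 18.73 mm); the cylinder at (5.5, -2) is not intersected at this z (z outside [10, 13]); the cylinder at (13, -4): section is a regular 16-gon, circumradius r=6.5 (perimeter = 2·16·6.500·sin(180°/16) = 40.58 mm); Taking the union: the 2 present regions are separate (no shared area or edge), so areas and boundary lengths simply add and each stays a separate island — boundary = 59.31 mm; the sphere at (13, -4): section is a regular 16-gon, circumradius = √(r²−h²) = √(4²−1.4²) = 3.747 (perimeter = 2·16·3.747·sin(180°/16) = 23.39 mm); Taking the first minus the rest: starting from the result so far, the r=4 sphere at (13, -4) lies wholly inside it (removes its full 42.98 mm² and its 23.39 mm outline becomes a hole wall) — boundary (outer + 1 inner loop) = 82.70 mm. So its perimeter = 82.70 mm. Layer 47 is larger (96.04 vs 82.70 mm).

layer 47 (z = 11.28 mm)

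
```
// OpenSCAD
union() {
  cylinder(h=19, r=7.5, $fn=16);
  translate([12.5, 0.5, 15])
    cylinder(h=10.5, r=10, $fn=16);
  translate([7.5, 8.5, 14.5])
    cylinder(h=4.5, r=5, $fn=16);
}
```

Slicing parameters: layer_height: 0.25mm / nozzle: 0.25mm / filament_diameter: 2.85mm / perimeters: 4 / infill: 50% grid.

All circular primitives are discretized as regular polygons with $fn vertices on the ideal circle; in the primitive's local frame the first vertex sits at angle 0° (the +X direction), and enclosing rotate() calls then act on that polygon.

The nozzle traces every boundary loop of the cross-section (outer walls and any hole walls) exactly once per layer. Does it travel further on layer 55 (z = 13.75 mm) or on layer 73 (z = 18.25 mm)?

layer 73 (z = 18.25 mm)

Layer 55 (z = 13.75): the r=7.5 cylinder contributes a regular 16-gon of circumradius 7.5 (perimeter = 2·16·7.500·sin(180°/16) = 46.82 mm); the cylinder at (12.5, 0.5) does not reach this height (z outside [15, 25.5]); the cylinder at (7.5, 8.5) is not intersected at this z (z outside [14.5, 19]); Merging all regions: only the r=7.5 cylinder is present, so the union is just that shape — boundary = 46.82 mm. So its perimeter = 46.82 mm. Layer 73 (z = 18.25): the cylinder: section is a regular 16-gon, circumradius r=7.5 (perimeter = 2·16·7.500·sin(180°/16) = 46.82 mm); the cylinder at (12.5, 0.5): section is a regular 16-gon, circumradius r=10 (perimeter = 2·16·10.000·sin(180°/16) = 62.43 mm); the r=5 cylinder at (7.5, 8.5) contributes a regular 16-gon of circumradius 5 (perimeter = 2·16·5.000·sin(180°/16) = 31.21 mm); Merging all regions: the regions partially overlap (shared area 77.76 mm²), so the edge portions inside another operand are dropped and the merged outline is re-measured after clipping — boundary = 87.30 mm. So its perimeter = 87.30 mm. Layer 73 is larger (87.30 vs 46.82 mm).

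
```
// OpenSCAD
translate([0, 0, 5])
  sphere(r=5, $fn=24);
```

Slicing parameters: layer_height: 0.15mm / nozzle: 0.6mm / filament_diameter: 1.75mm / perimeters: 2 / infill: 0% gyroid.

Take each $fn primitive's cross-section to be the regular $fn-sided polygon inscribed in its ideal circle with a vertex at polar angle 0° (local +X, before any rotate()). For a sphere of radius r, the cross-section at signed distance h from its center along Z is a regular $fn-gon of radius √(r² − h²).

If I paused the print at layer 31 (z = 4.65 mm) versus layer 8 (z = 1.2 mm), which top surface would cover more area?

Layer 31 (z = 4.65): the r=5 sphere slices to a regular 24-gon of circumradius 4.988 (√(r²−h²) with h=0.35 from center) (area = (24/2)·4.988²·sin(360°/24) = 77.27 mm²). So its area = 77.27 mm². Layer 8 (z = 1.2): the sphere: section is a regular 24-gon, circumradius = √(r²−h²) = √(5²−3.8²) = 3.250 (area = (24/2)·3.250²·sin(360°/24) = 32.80 mm²). So its area = 32.80 mm². Layer 31 is larger (77.27 vs 32.80 mm²).

layer 31 (z = 4.65 mm)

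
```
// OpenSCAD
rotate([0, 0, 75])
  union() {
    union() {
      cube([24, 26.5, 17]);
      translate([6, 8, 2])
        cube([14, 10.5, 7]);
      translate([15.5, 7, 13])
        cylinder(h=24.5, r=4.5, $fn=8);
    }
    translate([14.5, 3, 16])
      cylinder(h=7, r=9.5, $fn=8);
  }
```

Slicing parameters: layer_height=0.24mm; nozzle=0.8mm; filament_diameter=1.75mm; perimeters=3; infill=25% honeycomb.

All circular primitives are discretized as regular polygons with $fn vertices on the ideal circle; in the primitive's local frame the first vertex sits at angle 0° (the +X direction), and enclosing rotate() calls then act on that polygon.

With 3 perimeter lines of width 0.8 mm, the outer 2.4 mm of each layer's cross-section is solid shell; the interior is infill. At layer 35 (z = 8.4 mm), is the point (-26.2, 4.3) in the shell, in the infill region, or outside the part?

outside

At z = 8.4 mm: the cube (footprint 24×26.5) is included at this height; the 14×10.5 cube at (6, 8) contributes its full rectangle; the cylinder at (15.5, 7) is not intersected at this z (z outside [13, 37.5]); Merging all regions: the 14×10.5 cube at (6, 8) lies entirely inside the 24×26.5 cube, so the union is just the 24×26.5 cube — 1 connected region; the cylinder at (14.5, 3) is not intersected at this z (z outside [16, 23]); Taking the union: only the result so far is present, so the union is just that shape — 1 connected region; (whole slice rotated 75° about Z — lengths, areas and connectivity unchanged). Overall, the cross-section is a single solid region. Undo the 75° rotation: the query point maps to (-2.628, 26.420) in the un-rotated model frame. The nearest boundary edge runs (0.00, 0.00)→(0.00, 26.50); distance from the point to it = 2.63 mm. The point is not inside any of the regions above, so it lies outside the cross-section (2.63 mm from the nearest boundary).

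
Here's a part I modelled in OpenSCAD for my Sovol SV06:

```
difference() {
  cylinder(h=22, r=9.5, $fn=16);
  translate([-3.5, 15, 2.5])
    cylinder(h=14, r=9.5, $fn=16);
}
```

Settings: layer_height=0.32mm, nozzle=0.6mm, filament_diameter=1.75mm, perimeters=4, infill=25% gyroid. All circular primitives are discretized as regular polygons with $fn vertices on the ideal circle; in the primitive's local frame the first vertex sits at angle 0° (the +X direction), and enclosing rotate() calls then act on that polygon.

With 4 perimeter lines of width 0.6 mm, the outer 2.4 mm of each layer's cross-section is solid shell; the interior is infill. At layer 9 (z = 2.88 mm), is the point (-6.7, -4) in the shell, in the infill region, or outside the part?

At z = 2.88 mm: the cylinder: section is a regular 16-gon, circumradius r=9.5; the r=9.5 cylinder at (-3.5, 15) gives a regular 16-gon of circumradius 9.5 (constant along its height); Subtracting the remaining from the first: starting from the r=9.5 cylinder, the r=9.5 cylinder at (-3.5, 15) partially overlaps it — only the 24.44 mm² overlap (of its 276.30 mm²) is removed, clipping the outline — 1 connected region. Overall, the cross-section is a single solid region. The nearest boundary edge runs (-6.72, -6.72)→(-8.78, -3.64); distance from the point to it = 1.52 mm. The point is inside the cross-section, 1.52 mm from the nearest boundary — within the 2.4 mm shell band (4 × 0.6).

shell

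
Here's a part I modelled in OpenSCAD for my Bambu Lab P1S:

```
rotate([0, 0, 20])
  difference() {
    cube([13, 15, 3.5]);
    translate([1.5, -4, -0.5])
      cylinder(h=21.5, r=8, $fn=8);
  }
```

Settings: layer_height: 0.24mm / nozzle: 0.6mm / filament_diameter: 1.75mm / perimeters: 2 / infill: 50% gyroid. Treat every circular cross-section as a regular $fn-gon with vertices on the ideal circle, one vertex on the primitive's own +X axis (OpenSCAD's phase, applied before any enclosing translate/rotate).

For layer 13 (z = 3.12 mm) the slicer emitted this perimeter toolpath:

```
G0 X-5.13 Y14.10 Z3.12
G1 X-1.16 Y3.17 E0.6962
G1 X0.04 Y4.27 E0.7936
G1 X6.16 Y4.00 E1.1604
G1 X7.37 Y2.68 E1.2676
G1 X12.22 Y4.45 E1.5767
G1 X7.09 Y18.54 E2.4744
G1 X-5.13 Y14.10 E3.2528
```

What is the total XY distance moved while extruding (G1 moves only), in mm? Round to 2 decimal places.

54.33 mm

Sum the Euclidean lengths of each G1 segment: total = 54.33 mm.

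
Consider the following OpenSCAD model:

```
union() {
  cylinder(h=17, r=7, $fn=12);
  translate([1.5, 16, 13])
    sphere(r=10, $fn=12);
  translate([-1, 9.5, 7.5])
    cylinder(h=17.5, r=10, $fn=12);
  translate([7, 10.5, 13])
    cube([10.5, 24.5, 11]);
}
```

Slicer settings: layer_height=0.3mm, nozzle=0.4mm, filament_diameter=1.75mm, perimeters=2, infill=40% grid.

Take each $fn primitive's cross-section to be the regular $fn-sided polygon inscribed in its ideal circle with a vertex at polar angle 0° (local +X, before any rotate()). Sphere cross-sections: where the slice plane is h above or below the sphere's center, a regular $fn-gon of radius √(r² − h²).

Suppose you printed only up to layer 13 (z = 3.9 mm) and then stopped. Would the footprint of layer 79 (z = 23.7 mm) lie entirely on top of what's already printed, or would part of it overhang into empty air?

part overhangs

Compare the two slices. At z = 3.9: the r=7 cylinder contributes a regular 12-gon of circumradius 7 (area = (12/2)·7.000²·sin(360°/12) = 147.00 mm²); the sphere at (1.5, 16): section is a regular 12-gon, circumradius = √(r²−h²) = √(10²−9.1²) = 4.146 (area = (12/2)·4.146²·sin(360°/12) = 51.57 mm²); the cylinder at (-1, 9.5) does not reach this height (z outside [7.5, 25]); the cube at (7, 10.5) is absent (z outside [13, 24]); Combining (union): the 2 present regions are separate (no shared area or edge), so areas and boundary lengths simply add and each stays a separate island — area = 198.57 mm². At z = 23.7: the cylinder is absent (z outside [0, 17]); the sphere at (1.5, 16) is absent (|z−center|=10.700 > r=10); the cylinder at (-1, 9.5): section is a regular 12-gon, circumradius r=10 (area = (12/2)·10.000²·sin(360°/12) = 300.00 mm²); the 10.5×24.5 cube at (7, 10.5) contributes its full rectangle (area 257.25 mm²); Combining (union): the regions partially overlap — summed areas 557.25 mm² minus the doubly-counted overlap 5.00 mm² gives 552.25 mm² — area = 552.25 mm². Checking containment: at z = 23.7 the cross-section extends beyond the z = 3.9 cross-section by about 441.41 mm².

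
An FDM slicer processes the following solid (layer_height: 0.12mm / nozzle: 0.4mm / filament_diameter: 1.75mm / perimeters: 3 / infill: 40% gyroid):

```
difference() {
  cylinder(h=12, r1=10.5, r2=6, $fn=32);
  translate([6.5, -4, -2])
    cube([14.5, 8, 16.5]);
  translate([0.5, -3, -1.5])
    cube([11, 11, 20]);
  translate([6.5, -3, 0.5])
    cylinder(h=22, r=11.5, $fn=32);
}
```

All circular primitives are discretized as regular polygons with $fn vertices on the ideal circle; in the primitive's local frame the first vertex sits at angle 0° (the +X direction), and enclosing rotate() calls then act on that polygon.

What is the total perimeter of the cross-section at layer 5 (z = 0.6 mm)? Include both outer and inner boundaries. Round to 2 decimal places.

61.47 mm

At z = 0.6 mm: the cone contributes a regular 32-gon of circumradius 10.275 (interpolated between r1=10.5 and r2=6 at t=0.050) (perimeter = 2·32·10.275·sin(180°/32) = 64.46 mm); the 14.5×8 cube at (6.5, -4) contributes its full rectangle (perimeter 45.00 mm); the 11×11 cube at (0.5, -3) contributes its full rectangle (perimeter 44.00 mm); the r=11.5 cylinder at (6.5, -3) contributes a regular 32-gon of circumradius 11.5 (perimeter = 2·32·11.500·sin(180°/32) = 72.14 mm); Taking the first minus the rest: starting from the cone, the 14.5×8 cube at (6.5, -4) partially overlaps it — only the 27.81 mm² overlap (of its 116.00 mm²) is removed, clipping the outline; the 11×11 cube at (0.5, -3) partially overlaps it — only the 72.69 mm² overlap (of its 121.00 mm²) is removed, clipping the outline; the r=11.5 cylinder at (6.5, -3) partially overlaps it — only the 117.29 mm² overlap (of its 412.81 mm²) is removed, clipping the outline — boundary = 61.47 mm. Overall, the cross-section is a single solid region. Total boundary length (outer) = 61.47 mm.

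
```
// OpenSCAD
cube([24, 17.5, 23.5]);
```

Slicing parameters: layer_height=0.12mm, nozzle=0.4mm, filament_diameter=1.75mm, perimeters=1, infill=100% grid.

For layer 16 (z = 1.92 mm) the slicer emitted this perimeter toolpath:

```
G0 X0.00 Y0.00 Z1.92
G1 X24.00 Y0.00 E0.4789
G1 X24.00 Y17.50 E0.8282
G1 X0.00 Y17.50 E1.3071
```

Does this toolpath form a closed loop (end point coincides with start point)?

no

Start point (G0): (0.00, 0.00). End point (last G1): the path does not return to the start — open.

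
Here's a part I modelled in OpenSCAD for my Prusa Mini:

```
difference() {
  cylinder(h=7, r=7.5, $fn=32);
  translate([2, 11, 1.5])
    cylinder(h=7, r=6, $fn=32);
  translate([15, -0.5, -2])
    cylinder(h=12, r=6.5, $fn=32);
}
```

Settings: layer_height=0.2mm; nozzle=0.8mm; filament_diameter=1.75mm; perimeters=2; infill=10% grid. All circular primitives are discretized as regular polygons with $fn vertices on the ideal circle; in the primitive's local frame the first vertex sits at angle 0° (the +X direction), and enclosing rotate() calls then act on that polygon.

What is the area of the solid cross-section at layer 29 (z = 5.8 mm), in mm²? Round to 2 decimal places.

164.10 mm²

At z = 5.8 mm: the cylinder: section is a regular 32-gon, circumradius r=7.5 (area = (32/2)·7.500²·sin(360°/32) = 175.58 mm²); the r=6 cylinder at (2, 11) contributes a regular 32-gon of circumradius 6 (area = (32/2)·6.000²·sin(360°/32) = 112.37 mm²); the r=6.5 cylinder at (15, -0.5) gives a regular 32-gon of circumradius 6.5 (constant along its height) (area = (32/2)·6.500²·sin(360°/32) = 131.88 mm²); Taking the first minus the rest: starting from the r=7.5 cylinder (175.58 mm²), the r=6 cylinder at (2, 11) partially overlaps it — only the 11.48 mm² overlap (of its 112.37 mm²) is removed, clipping the outline; the r=6.5 cylinder at (15, -0.5) misses the remaining region (no effect) — area = 164.10 mm². Overall, the cross-section is a single solid region. Net area = 164.10 mm².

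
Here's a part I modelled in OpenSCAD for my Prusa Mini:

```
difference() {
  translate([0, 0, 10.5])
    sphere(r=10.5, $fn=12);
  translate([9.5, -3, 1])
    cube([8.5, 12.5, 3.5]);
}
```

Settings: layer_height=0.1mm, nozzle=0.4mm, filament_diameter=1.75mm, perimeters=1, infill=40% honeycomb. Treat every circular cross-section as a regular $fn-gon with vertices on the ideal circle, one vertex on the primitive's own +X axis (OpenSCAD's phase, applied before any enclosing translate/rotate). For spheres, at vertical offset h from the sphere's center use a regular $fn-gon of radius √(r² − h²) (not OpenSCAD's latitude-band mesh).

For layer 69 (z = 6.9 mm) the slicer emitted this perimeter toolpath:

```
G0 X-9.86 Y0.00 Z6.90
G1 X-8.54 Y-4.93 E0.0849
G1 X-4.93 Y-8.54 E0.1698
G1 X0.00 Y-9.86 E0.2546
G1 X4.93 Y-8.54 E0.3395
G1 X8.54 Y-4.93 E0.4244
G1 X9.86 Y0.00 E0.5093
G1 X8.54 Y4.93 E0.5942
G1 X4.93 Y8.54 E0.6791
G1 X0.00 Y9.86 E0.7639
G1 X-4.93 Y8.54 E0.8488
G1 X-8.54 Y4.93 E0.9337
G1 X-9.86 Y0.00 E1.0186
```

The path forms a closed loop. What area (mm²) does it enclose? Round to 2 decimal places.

291.69 mm²

Apply the shoelace formula to the sequence of (X, Y) vertices; enclosed area = 291.69 mm².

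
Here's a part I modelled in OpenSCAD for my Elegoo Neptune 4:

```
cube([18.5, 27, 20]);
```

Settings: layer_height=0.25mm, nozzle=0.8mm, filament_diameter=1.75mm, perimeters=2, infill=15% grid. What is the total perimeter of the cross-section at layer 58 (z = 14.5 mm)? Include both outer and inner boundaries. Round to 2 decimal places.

At z = 14.5 mm: the cube is present — its section is the full 18.5×27 rectangle (perimeter 91.00 mm). Overall, the cross-section is a single solid region. Total boundary length (outer) = 91.00 mm.

91.00 mm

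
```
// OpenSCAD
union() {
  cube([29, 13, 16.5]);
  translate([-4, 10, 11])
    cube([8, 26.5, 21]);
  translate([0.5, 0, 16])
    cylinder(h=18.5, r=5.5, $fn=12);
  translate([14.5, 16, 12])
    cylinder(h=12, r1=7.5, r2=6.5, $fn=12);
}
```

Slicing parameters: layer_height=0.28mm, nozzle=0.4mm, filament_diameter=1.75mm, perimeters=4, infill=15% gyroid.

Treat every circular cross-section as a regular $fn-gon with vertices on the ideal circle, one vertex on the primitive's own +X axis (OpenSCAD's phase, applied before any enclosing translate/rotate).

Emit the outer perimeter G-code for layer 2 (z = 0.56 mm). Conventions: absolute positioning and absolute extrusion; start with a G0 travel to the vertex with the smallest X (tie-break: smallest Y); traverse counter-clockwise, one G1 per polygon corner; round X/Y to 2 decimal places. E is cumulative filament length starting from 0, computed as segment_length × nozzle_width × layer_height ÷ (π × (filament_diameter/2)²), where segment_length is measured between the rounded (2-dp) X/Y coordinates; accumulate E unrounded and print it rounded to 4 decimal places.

At z = 0.56 mm: the 29×13 cube contributes its full rectangle; the cube at (-4, 10) does not reach this height (z outside [11, 32]); the cylinder at (0.5, 0) is absent (z outside [16, 34.5]); the cone at (14.5, 16) is absent (z outside [12, 24]); Taking the union: only the 29×13 cube is present, so the union is just that shape — 1 connected region. The outline is a single polygon with 4 vertices. Extrusion per mm of travel: 0.4 × 0.28 / (π × 0.875²) = 0.046564. Accumulating E over each segment gives final E = 3.9114.

G0 X0.00 Y0.00 Z0.56
G1 X29.00 Y0.00 E1.3504
G1 X29.00 Y13.00 E1.9557
G1 X0.00 Y13.00 E3.3061
G1 X0.00 Y0.00 E3.9114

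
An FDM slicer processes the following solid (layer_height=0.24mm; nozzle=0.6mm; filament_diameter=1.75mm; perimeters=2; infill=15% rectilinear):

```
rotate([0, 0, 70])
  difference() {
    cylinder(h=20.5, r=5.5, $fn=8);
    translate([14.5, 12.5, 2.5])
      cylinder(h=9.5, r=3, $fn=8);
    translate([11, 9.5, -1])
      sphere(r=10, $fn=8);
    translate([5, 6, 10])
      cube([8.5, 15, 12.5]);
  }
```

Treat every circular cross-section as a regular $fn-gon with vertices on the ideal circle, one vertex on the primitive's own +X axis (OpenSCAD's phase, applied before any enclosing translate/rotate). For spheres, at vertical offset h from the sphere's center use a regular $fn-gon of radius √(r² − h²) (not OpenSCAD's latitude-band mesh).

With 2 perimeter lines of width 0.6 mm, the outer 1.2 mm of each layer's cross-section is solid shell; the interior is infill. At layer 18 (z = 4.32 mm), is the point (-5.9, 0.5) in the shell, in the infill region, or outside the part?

At z = 4.32 mm: the r=5.5 cylinder gives a regular 8-gon of circumradius 5.5 (constant along its height); the r=3 cylinder at (14.5, 12.5) gives a regular 8-gon of circumradius 3 (constant along its height); the r=10 sphere at (11, 9.5) contributes a regular 8-gon of circumradius √(10²−5.32²) = 8.467; the cube at (5, 6) is not intersected at this z (z outside [10, 22.5]); After the difference (first − rest): starting from the r=5.5 cylinder, the r=3 cylinder at (14.5, 12.5) misses the remaining region (no effect); the r=10 sphere at (11, 9.5) misses the remaining region (no effect) — 1 connected region; (whole slice rotated 70° about Z — lengths, areas and connectivity unchanged). Overall, the cross-section is a single solid region. Undo the 70° rotation: the query point maps to (-1.548, 5.715) in the un-rotated model frame. The nearest boundary edge runs (-3.89, 3.89)→(0.00, 5.50); distance from the point to it = 0.79 mm. The point is not inside any of the regions above, so it lies outside the cross-section (0.79 mm from the nearest boundary).

outside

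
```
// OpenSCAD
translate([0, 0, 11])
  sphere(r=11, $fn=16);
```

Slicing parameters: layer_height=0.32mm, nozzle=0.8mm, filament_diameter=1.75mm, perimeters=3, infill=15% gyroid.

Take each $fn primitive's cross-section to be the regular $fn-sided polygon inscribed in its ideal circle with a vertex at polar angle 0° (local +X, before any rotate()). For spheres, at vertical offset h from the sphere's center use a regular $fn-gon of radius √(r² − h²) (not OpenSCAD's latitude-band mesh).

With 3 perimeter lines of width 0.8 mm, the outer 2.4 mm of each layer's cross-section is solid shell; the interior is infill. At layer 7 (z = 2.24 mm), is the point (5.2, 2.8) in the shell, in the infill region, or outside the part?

At z = 2.24 mm: the sphere: section is a regular 16-gon, circumradius = √(r²−h²) = √(11²−8.76²) = 6.653. Overall, the cross-section is a single solid region. The nearest boundary edge runs (6.15, 2.55)→(4.70, 4.70); distance from the point to it = 0.65 mm. The point is inside the cross-section, 0.65 mm from the nearest boundary — within the 2.4 mm shell band (3 × 0.8).

shell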